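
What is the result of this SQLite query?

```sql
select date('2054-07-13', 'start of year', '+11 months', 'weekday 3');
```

`start of year` rewinds 2054-07-13 to 2054-01-01.
Adding +11 months to 2054-01-01 gives 2054-12-01.
`weekday 3` advances to the next Wednesday; 2054-12-01 is a Tuesday, so it moves forward to 2054-12-02.

2054-12-02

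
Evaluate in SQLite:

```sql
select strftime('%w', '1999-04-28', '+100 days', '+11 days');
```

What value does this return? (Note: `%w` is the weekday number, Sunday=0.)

2

First apply '+100 days', '+11 days': 1999-04-28 → 1999-08-17.
1999-08-17 is a Tuesday; with Sunday=0 that is 2.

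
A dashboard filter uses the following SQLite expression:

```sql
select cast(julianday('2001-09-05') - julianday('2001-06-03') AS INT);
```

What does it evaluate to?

27 days remain in June 2001 after the 3rd (30 − 3).
July 2001: 31 days.
August 2001: 31 days.
Then 5 days into September 2001.
Total: 27 + 31 + 31 + 5 = 94.

94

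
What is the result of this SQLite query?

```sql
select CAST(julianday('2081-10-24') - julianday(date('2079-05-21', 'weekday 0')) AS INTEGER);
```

`weekday 0` advances to the next Sunday; 2079-05-21 is already a Sunday, so it stays at 2079-05-21.
10 days remain in May 2079 after the 21st (31 − 21).
Full months from June 2079 through September 2081 contribute their day counts.
Then 24 days into October 2081.
Total: 10 + 30 + 31 + 31 + 30 + 31 + 30 + 31 + 31 + 29 + 31 + 30 + 31 + 30 + 31 + 31 + 30 + 31 + 30 + 31 + 31 + 28 + 31 + 30 + 31 + 30 + 31 + 31 + 30 + 24 = 887.

887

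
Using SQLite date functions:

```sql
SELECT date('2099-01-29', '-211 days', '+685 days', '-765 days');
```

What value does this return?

Applying '-211 days' to 2099-01-29: counting 211 days back gives 2098-07-02.
Applying '+685 days' to 2098-07-02: counting 685 days forward gives 2100-05-18.
Applying '-765 days' to 2100-05-18: counting 765 days back gives 2098-04-13.

2098-04-13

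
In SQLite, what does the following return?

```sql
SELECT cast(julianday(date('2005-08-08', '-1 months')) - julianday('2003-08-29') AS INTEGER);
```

Adding -1 month to 2005-08-08 gives 2005-07-08.
2 days remain in August 2003 after the 29th (31 − 29).
Full months from September 2003 through June 2005 contribute their day counts.
Then 8 days into July 2005.
Total: 2 + 30 + 31 + 30 + 31 + 31 + 29 + 31 + 30 + 31 + 30 + 31 + 31 + 30 + 31 + 30 + 31 + 31 + 28 + 31 + 30 + 31 + 30 + 8 = 679.

679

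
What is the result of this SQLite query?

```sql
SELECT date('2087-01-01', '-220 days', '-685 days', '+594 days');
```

Applying '-220 days' to 2087-01-01: counting 220 days back gives 2086-05-26.
Applying '-685 days' to 2086-05-26: counting 685 days back gives 2084-07-10.
Applying '+594 days' to 2084-07-10: counting 594 days forward gives 2086-02-24.

2086-02-24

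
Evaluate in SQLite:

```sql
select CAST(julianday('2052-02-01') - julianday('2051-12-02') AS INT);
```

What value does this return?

61

29 days remain in December 2051 after the 2nd (31 − 2).
January 2052: 31 days.
Then 1 day into February 2052.
Total: 29 + 31 + 1 = 61.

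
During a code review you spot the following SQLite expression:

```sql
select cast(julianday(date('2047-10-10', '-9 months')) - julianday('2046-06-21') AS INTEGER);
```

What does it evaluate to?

203

Adding -9 months to 2047-10-10 gives 2047-01-10.
9 days remain in June 2046 after the 21st (30 − 21).
Full months from July 2046 through December 2046 contribute their day counts.
Then 10 days into January 2047.
Total: 9 + 31 + 31 + 30 + 31 + 30 + 31 + 10 = 203.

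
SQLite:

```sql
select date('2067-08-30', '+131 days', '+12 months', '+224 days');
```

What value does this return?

Applying '+131 days' to 2067-08-30: counting 131 days forward gives 2068-01-08.
Adding +12 months to 2068-01-08 gives 2069-01-08.
Applying '+224 days' to 2069-01-08: counting 224 days forward gives 2069-08-20.

2069-08-20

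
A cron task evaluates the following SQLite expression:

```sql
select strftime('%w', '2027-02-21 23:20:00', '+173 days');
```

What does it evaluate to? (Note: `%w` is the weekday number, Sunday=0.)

5

First apply '+173 days': 2027-02-21 23:20:00 → 2027-08-13 23:20:00.
2027-08-13 is a Friday; with Sunday=0 that is 5.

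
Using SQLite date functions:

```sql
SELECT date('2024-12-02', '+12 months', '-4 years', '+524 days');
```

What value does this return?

Adding +12 months to 2024-12-02 gives 2025-12-02.
Adding -4 years to 2025-12-02 gives 2021-12-02.
Applying '+524 days' to 2021-12-02: counting 524 days forward gives 2023-05-10.

2023-05-10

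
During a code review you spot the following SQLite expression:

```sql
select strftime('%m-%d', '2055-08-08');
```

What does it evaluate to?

`%m-%d` extracts the month-day: 08-08.

08-08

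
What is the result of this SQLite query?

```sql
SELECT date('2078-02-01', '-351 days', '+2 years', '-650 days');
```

Applying '-351 days' to 2078-02-01: counting 351 days back gives 2077-02-15.
Adding +2 years to 2077-02-15 gives 2079-02-15.
Applying '-650 days' to 2079-02-15: counting 650 days back gives 2077-05-06.

2077-05-06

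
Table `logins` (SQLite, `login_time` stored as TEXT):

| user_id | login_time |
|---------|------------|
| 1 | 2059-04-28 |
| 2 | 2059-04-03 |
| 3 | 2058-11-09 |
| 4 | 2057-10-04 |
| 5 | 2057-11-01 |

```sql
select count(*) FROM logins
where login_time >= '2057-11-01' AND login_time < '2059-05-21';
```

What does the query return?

Rows in [2057-11-01, 2059-05-21): 2059-04-28, 2059-04-03, 2058-11-09, 2057-11-01 → 4 rows.

4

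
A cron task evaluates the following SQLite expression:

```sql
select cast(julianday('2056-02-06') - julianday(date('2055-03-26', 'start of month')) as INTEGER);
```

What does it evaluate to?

`start of month` rewinds 2055-03-26 to 2055-03-01.
30 days remain in March 2055 after the 1st (31 − 1).
Full months from April 2055 through January 2056 contribute their day counts.
Then 6 days into February 2056.
Total: 30 + 30 + 31 + 30 + 31 + 31 + 30 + 31 + 30 + 31 + 31 + 6 = 342.

342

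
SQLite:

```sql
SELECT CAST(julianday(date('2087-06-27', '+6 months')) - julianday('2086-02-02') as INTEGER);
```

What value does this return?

693

Adding +6 months to 2087-06-27 gives 2087-12-27.
26 days remain in February 2086 after the 2nd (28 − 2).
Full months from March 2086 through November 2087 contribute their day counts.
Then 27 days into December 2087.
Total: 26 + 31 + 30 + 31 + 30 + 31 + 31 + 30 + 31 + 30 + 31 + 31 + 28 + 31 + 30 + 31 + 30 + 31 + 31 + 30 + 31 + 30 + 27 = 693.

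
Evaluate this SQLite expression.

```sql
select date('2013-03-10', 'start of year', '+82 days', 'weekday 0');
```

`start of year` rewinds 2013-03-10 to 2013-01-01.
Applying '+82 days' to 2013-01-01: counting 82 days forward gives 2013-03-24.
`weekday 0` advances to the next Sunday; 2013-03-24 is already a Sunday, so it stays at 2013-03-24.

2013-03-24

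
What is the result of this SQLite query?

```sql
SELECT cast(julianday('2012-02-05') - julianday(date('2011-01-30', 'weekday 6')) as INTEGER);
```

`weekday 6` advances to the next Saturday; 2011-01-30 is a Sunday, so it moves forward to 2011-02-05.
23 days remain in February 2011 after the 5th (28 − 5).
Full months from March 2011 through January 2012 contribute their day counts.
Then 5 days into February 2012.
Total: 23 + 31 + 30 + 31 + 30 + 31 + 31 + 30 + 31 + 30 + 31 + 31 + 5 = 365.

365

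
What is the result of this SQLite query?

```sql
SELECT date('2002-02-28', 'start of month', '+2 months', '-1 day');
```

2002-03-31

`start of month` rewinds 2002-02-28 to 2002-02-01.
Adding +2 months to 2002-02-01 gives 2002-04-01.
Going back 1 day from 2002-04-01 reaches 2002-03-31 (last day of March, 31 days).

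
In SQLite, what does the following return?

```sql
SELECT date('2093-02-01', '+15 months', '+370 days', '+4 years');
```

2099-05-06

Adding +15 months to 2093-02-01 gives 2094-05-01.
Applying '+370 days' to 2094-05-01: counting 370 days forward gives 2095-05-06.
Adding +4 years to 2095-05-06 gives 2099-05-06.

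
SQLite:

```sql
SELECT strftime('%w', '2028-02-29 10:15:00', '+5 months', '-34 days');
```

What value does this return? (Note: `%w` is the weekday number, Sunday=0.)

First apply '+5 months', '-34 days': 2028-02-29 10:15:00 → 2028-06-25 10:15:00.
2028-06-25 is a Sunday; with Sunday=0 that is 0.

0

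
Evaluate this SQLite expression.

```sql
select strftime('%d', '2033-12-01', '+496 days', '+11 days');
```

First apply '+496 days', '+11 days': 2033-12-01 → 2035-04-22.
`%d` extracts the 2-digit day of month: 22.

22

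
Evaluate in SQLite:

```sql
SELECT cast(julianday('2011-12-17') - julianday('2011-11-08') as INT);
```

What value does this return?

39

22 days remain in November 2011 after the 8th (30 − 8).
Then 17 days into December 2011.
Total: 22 + 17 = 39.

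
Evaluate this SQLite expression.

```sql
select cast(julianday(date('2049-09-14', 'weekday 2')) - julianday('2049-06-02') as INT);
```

`weekday 2` advances to the next Tuesday; 2049-09-14 is already a Tuesday, so it stays at 2049-09-14.
28 days remain in June 2049 after the 2nd (30 − 2).
July 2049: 31 days.
August 2049: 31 days.
Then 14 days into September 2049.
Total: 28 + 31 + 31 + 14 = 104.

104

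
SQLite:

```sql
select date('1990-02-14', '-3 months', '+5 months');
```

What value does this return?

1990-04-14

Adding -3 months to 1990-02-14 gives 1989-11-14.
Adding +5 months to 1989-11-14 gives 1990-04-14.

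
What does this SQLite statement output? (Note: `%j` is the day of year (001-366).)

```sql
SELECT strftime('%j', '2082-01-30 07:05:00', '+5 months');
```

181

First apply '+5 months': 2082-01-30 07:05:00 → 2082-06-30 07:05:00.
Day-of-year for 2082-06-30: days since 2082-01-01 inclusive = 181, zero-padded to 181.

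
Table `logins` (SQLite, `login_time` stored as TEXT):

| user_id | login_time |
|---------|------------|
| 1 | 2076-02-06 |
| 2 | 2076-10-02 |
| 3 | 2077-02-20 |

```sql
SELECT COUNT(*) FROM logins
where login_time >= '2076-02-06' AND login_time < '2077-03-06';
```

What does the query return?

Rows in [2076-02-06, 2077-03-06): 2076-02-06, 2076-10-02, 2077-02-20 → 3 rows.

3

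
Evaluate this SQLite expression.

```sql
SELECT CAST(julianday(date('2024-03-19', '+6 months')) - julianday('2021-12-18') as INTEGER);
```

Adding +6 months to 2024-03-19 gives 2024-09-19.
13 days remain in December 2021 after the 18th (31 − 18).
Full months from January 2022 through August 2024 contribute their day counts.
Then 19 days into September 2024.
Total: 13 + 31 + 28 + 31 + 30 + 31 + 30 + 31 + 31 + 30 + 31 + 30 + 31 + 31 + 28 + 31 + 30 + 31 + 30 + 31 + 31 + 30 + 31 + 30 + 31 + 31 + 29 + 31 + 30 + 31 + 30 + 31 + 31 + 19 = 1006.

1006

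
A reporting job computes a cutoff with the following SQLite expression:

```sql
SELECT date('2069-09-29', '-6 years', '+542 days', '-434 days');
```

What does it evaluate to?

2064-01-15

Adding -6 years to 2069-09-29 gives 2063-09-29.
Applying '+542 days' to 2063-09-29: counting 542 days forward gives 2065-03-24.
Applying '-434 days' to 2065-03-24: counting 434 days back gives 2064-01-15.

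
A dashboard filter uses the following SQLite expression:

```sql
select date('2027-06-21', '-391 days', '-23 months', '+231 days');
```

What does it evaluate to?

Applying '-391 days' to 2027-06-21: counting 391 days back gives 2026-05-26.
Adding -23 months to 2026-05-26 gives 2024-06-26.
Applying '+231 days' to 2024-06-26: counting 231 days forward gives 2025-02-12.

2025-02-12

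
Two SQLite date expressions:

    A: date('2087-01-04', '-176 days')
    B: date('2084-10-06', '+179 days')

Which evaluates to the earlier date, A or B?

A = 2086-07-12.
B = 2085-04-03.
B is earlier.

B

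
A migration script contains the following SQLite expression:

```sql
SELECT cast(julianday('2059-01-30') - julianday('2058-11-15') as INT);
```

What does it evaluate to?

76

15 days remain in November 2058 after the 15th (30 − 15).
December 2058: 31 days.
Then 30 days into January 2059.
Total: 15 + 31 + 30 = 76.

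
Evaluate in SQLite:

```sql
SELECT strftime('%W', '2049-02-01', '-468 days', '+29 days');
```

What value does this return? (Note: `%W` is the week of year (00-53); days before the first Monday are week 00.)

First apply '-468 days', '+29 days': 2049-02-01 → 2047-11-20.
2047-11-20 is a Wednesday. SQLite's %W counts Mondays since the year started; the result is 46.

46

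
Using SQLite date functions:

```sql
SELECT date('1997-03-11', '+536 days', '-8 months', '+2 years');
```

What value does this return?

1999-12-29

Applying '+536 days' to 1997-03-11: counting 536 days forward gives 1998-08-29.
Adding -8 months to 1998-08-29 gives 1997-12-29.
Adding +2 years to 1997-12-29 gives 1999-12-29.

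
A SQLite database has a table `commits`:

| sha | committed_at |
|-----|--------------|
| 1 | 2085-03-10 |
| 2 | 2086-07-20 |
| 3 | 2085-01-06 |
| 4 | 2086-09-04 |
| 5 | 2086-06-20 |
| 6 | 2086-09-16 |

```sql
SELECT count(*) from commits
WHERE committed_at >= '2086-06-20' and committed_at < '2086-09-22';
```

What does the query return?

Rows in [2086-06-20, 2086-09-22): 2086-07-20, 2086-09-04, 2086-06-20, 2086-09-16 → 4 rows.

4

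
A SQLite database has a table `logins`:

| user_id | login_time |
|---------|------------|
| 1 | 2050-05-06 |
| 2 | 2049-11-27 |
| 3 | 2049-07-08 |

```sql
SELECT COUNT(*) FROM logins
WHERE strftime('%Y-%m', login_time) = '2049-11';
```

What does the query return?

Rows with year-month 2049-11: 2049-11-27 → 1.

1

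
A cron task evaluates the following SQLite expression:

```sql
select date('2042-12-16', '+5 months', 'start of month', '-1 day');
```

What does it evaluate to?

2043-04-30

Adding +5 months to 2042-12-16 gives 2043-05-16.
`start of month` rewinds 2043-05-16 to 2043-05-01.
Going back 1 day from 2043-05-01 reaches 2043-04-30 (last day of April, 30 days).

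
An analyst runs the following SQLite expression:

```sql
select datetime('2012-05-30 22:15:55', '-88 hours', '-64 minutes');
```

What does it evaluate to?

2012-05-27 05:11:55

-88 hours from 2012-05-30 22:15:55 is 2012-05-27 06:15:55 (crosses midnight).
64 minutes = 1h 4m; -64 minutes from 2012-05-27 06:15:55 is 2012-05-27 05:11:55.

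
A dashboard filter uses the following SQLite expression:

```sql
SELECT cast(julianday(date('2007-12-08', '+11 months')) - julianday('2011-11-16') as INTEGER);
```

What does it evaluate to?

Adding +11 months to 2007-12-08 gives 2008-11-08.
22 days remain in November 2008 after the 8th (30 − 8).
Full months from December 2008 through October 2011 contribute their day counts.
Then 16 days into November 2011.
Total: 22 + 31 + 31 + 28 + 31 + 30 + 31 + 30 + 31 + 31 + 30 + 31 + 30 + 31 + 31 + 28 + 31 + 30 + 31 + 30 + 31 + 31 + 30 + 31 + 30 + 31 + 31 + 28 + 31 + 30 + 31 + 30 + 31 + 31 + 30 + 31 + 16 = 1103.
The subtraction is earlier − later, so the result is −1103 → -1103.

-1103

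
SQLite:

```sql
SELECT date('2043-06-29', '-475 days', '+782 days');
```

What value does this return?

Applying '-475 days' to 2043-06-29: counting 475 days back gives 2042-03-11.
Applying '+782 days' to 2042-03-11: counting 782 days forward gives 2044-05-01.

2044-05-01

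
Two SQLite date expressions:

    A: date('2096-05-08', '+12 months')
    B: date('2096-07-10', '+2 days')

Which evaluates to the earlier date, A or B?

B

A = 2097-05-08.
B = 2096-07-12.
B is earlier.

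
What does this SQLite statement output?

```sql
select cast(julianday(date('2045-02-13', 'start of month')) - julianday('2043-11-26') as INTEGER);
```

`start of month` rewinds 2045-02-13 to 2045-02-01.
4 days remain in November 2043 after the 26th (30 − 26).
Full months from December 2043 through January 2045 contribute their day counts.
Then 1 day into February 2045.
Total: 4 + 31 + 31 + 29 + 31 + 30 + 31 + 30 + 31 + 31 + 30 + 31 + 30 + 31 + 31 + 1 = 433.

433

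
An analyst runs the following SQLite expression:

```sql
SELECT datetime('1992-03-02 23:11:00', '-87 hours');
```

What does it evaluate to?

1992-02-28 08:11:00

-87 hours from 1992-03-02 23:11:00 is 1992-02-28 08:11:00 (crosses midnight).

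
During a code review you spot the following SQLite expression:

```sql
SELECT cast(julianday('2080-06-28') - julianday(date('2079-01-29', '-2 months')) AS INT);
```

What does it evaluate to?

Adding -2 months to 2079-01-29 gives 2078-11-29.
1 day remains in November 2078 after the 29th (30 − 29).
Full months from December 2078 through May 2080 contribute their day counts.
Then 28 days into June 2080.
Total: 1 + 31 + 31 + 28 + 31 + 30 + 31 + 30 + 31 + 31 + 30 + 31 + 30 + 31 + 31 + 29 + 31 + 30 + 31 + 28 = 577.

577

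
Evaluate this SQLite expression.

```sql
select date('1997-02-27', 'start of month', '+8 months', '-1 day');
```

1997-09-30

`start of month` rewinds 1997-02-27 to 1997-02-01.
Adding +8 months to 1997-02-01 gives 1997-10-01.
Going back 1 day from 1997-10-01 reaches 1997-09-30 (last day of September, 30 days).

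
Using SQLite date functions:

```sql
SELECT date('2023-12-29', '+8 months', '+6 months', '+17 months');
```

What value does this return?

Adding +8 months to 2023-12-29 gives 2024-08-29.
Adding +6 months to 2024-08-29 targets 2025-02-29. February 2025 has only 28 days, so SQLite normalizes the 1-day overflow forward to 2025-03-01.
Adding +17 months to 2025-03-01 gives 2026-08-01.

2026-08-01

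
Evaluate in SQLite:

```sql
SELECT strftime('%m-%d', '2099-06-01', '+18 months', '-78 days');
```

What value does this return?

09-14

First apply '+18 months', '-78 days': 2099-06-01 → 2100-09-14.
`%m-%d` extracts the month-day: 09-14.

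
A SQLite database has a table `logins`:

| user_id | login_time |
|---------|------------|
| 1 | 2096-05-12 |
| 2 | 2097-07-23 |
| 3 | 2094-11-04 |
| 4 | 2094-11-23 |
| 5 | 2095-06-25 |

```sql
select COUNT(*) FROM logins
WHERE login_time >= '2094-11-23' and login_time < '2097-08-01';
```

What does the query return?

4

Rows in [2094-11-23, 2097-08-01): 2096-05-12, 2097-07-23, 2094-11-23, 2095-06-25 → 4 rows.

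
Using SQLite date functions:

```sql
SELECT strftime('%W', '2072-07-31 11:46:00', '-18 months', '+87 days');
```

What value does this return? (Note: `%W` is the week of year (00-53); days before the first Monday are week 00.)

First apply '-18 months', '+87 days': 2072-07-31 11:46:00 → 2071-04-28 11:46:00.
2071-04-28 is a Tuesday. SQLite's %W counts Mondays since the year started; the result is 17.

17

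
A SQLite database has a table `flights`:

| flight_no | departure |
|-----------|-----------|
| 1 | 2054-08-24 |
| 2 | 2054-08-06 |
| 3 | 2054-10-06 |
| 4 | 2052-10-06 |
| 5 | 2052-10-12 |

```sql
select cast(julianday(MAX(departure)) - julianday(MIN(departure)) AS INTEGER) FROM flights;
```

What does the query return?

730

MIN = 2052-10-06, MAX = 2054-10-06.
25 days remain in October 2052 after the 6th (31 − 6).
Full months from November 2052 through September 2054 contribute their day counts.
Then 6 days into October 2054.
Total: 25 + 30 + 31 + 31 + 28 + 31 + 30 + 31 + 30 + 31 + 31 + 30 + 31 + 30 + 31 + 31 + 28 + 31 + 30 + 31 + 30 + 31 + 31 + 30 + 6 = 730.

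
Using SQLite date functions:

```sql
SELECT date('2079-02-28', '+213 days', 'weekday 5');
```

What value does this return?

Applying '+213 days' to 2079-02-28: counting 213 days forward gives 2079-09-29.
`weekday 5` advances to the next Friday; 2079-09-29 is already a Friday, so it stays at 2079-09-29.

2079-09-29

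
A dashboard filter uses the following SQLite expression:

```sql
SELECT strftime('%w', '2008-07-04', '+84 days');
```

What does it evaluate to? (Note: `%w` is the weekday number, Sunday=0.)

First apply '+84 days': 2008-07-04 → 2008-09-26.
2008-09-26 is a Friday; with Sunday=0 that is 5.

5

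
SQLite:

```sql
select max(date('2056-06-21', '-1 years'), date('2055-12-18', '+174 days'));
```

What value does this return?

2056-06-09

date('2056-06-21', '-1 years') → 2055-06-21.
date('2055-12-18', '+174 days') → 2056-06-09.
Later of the two is 2056-06-09.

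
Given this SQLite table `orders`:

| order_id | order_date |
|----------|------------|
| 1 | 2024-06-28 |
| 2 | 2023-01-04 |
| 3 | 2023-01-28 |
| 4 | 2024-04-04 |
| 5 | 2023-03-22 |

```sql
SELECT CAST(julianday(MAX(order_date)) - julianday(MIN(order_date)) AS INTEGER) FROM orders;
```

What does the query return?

MIN = 2023-01-04, MAX = 2024-06-28.
27 days remain in January 2023 after the 4th (31 − 4).
Full months from February 2023 through May 2024 contribute their day counts.
Then 28 days into June 2024.
Total: 27 + 28 + 31 + 30 + 31 + 30 + 31 + 31 + 30 + 31 + 30 + 31 + 31 + 29 + 31 + 30 + 31 + 28 = 541.

541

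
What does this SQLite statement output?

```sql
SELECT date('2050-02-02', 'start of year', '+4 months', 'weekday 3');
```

`start of year` rewinds 2050-02-02 to 2050-01-01.
Adding +4 months to 2050-01-01 gives 2050-05-01.
`weekday 3` advances to the next Wednesday; 2050-05-01 is a Sunday, so it moves forward to 2050-05-04.

2050-05-04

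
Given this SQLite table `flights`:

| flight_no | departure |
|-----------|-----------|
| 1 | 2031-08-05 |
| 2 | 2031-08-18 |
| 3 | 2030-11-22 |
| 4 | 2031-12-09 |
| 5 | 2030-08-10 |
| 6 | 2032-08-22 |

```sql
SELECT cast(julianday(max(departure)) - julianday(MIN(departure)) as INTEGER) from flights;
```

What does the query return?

743

MIN = 2030-08-10, MAX = 2032-08-22.
21 days remain in August 2030 after the 10th (31 − 10).
Full months from September 2030 through July 2032 contribute their day counts.
Then 22 days into August 2032.
Total: 21 + 30 + 31 + 30 + 31 + 31 + 28 + 31 + 30 + 31 + 30 + 31 + 31 + 30 + 31 + 30 + 31 + 31 + 29 + 31 + 30 + 31 + 30 + 31 + 22 = 743.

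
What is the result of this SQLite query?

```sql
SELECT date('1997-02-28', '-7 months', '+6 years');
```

2002-07-28

Adding -7 months to 1997-02-28 gives 1996-07-28.
Adding +6 years to 1996-07-28 gives 2002-07-28.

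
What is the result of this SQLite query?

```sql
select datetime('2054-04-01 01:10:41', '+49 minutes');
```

+49 minutes from 2054-04-01 01:10:41 is 2054-04-01 01:59:41.

2054-04-01 01:59:41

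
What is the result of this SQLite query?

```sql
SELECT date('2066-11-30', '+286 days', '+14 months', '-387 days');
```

Applying '+286 days' to 2066-11-30: counting 286 days forward gives 2067-09-12.
Adding +14 months to 2067-09-12 gives 2068-11-12.
Applying '-387 days' to 2068-11-12: counting 387 days back gives 2067-10-22.

2067-10-22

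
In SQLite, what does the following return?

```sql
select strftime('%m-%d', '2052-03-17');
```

03-17

`%m-%d` extracts the month-day: 03-17.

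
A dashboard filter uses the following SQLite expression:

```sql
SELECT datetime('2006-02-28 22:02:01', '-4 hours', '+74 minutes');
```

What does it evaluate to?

-4 hours from 2006-02-28 22:02:01 is 2006-02-28 18:02:01.
74 minutes = 1h 14m; +74 minutes from 2006-02-28 18:02:01 is 2006-02-28 19:16:01.

2006-02-28 19:16:01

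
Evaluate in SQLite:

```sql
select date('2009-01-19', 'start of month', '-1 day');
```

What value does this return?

2008-12-31

`start of month` rewinds 2009-01-19 to 2009-01-01.
Going back 1 day from 2009-01-01 reaches 2008-12-31 (last day of December, 31 days).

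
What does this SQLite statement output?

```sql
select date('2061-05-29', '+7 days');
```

May 2061 has 31 days; 2 remain after the 29th, so 3 days reach 2061-06-01.
Advancing 4 more days within June lands on 2061-06-05.

2061-06-05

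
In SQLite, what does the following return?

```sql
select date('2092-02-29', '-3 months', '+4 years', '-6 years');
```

2089-11-29

Adding -3 months to 2092-02-29 gives 2091-11-29.
Adding +4 years to 2091-11-29 gives 2095-11-29.
Adding -6 years to 2095-11-29 gives 2089-11-29.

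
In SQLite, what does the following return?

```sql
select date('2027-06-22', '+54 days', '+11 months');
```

Applying '+54 days' to 2027-06-22: counting 54 days forward gives 2027-08-15.
Adding +11 months to 2027-08-15 gives 2028-07-15.

2028-07-15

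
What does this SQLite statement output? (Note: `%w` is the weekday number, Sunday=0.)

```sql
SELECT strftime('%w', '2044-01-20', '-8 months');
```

First apply '-8 months': 2044-01-20 → 2043-05-20.
2043-05-20 is a Wednesday; with Sunday=0 that is 3.

3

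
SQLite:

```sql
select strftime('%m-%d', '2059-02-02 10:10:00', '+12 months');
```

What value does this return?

First apply '+12 months': 2059-02-02 10:10:00 → 2060-02-02 10:10:00.
`%m-%d` extracts the month-day: 02-02.

02-02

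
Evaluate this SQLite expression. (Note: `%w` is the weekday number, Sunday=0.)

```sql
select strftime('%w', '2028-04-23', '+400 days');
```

First apply '+400 days': 2028-04-23 → 2029-05-28.
2029-05-28 is a Monday; with Sunday=0 that is 1.

1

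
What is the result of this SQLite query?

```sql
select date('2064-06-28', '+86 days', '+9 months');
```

Applying '+86 days' to 2064-06-28: counting 86 days forward gives 2064-09-22.
Adding +9 months to 2064-09-22 gives 2065-06-22.

2065-06-22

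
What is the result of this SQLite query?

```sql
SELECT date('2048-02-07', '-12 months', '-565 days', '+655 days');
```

Adding -12 months to 2048-02-07 gives 2047-02-07.
Applying '-565 days' to 2047-02-07: counting 565 days back gives 2045-07-22.
Applying '+655 days' to 2045-07-22: counting 655 days forward gives 2047-05-08.

2047-05-08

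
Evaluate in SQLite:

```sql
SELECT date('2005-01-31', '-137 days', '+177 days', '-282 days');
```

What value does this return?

2004-06-03

Applying '-137 days' to 2005-01-31: counting 137 days back gives 2004-09-16.
Applying '+177 days' to 2004-09-16: counting 177 days forward gives 2005-03-12.
Applying '-282 days' to 2005-03-12: counting 282 days back gives 2004-06-03.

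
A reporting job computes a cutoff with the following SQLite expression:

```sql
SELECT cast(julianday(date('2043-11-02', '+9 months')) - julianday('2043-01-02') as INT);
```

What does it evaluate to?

Adding +9 months to 2043-11-02 gives 2044-08-02.
29 days remain in January 2043 after the 2nd (31 − 2).
Full months from February 2043 through July 2044 contribute their day counts.
Then 2 days into August 2044.
Total: 29 + 28 + 31 + 30 + 31 + 30 + 31 + 31 + 30 + 31 + 30 + 31 + 31 + 29 + 31 + 30 + 31 + 30 + 31 + 2 = 578.

578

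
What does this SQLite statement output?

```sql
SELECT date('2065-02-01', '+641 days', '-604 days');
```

2065-03-10

Applying '+641 days' to 2065-02-01: counting 641 days forward gives 2066-11-04.
Applying '-604 days' to 2066-11-04: counting 604 days back gives 2065-03-10.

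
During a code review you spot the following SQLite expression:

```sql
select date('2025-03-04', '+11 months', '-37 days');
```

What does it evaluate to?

Adding +11 months to 2025-03-04 gives 2026-02-04.
Going back 4 days from 2026-02-04 reaches 2026-01-31 (last day of January, 31 days).
Going back 31 days from 2026-01-31 reaches 2025-12-31 (last day of December, 31 days).
Going back 2 days within December lands on 2025-12-29.

2025-12-29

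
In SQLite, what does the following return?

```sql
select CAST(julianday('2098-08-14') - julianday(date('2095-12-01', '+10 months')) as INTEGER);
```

682

Adding +10 months to 2095-12-01 gives 2096-10-01.
30 days remain in October 2096 after the 1st (31 − 1).
Full months from November 2096 through July 2098 contribute their day counts.
Then 14 days into August 2098.
Total: 30 + 30 + 31 + 31 + 28 + 31 + 30 + 31 + 30 + 31 + 31 + 30 + 31 + 30 + 31 + 31 + 28 + 31 + 30 + 31 + 30 + 31 + 14 = 682.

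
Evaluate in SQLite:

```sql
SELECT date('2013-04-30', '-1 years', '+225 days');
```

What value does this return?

Adding -1 year to 2013-04-30 gives 2012-04-30.
Applying '+225 days' to 2012-04-30: counting 225 days forward gives 2012-12-11.

2012-12-11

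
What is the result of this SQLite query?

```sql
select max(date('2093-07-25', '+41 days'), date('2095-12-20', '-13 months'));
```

2094-11-20

date('2093-07-25', '+41 days') → 2093-09-04.
date('2095-12-20', '-13 months') → 2094-11-20.
Later of the two is 2094-11-20.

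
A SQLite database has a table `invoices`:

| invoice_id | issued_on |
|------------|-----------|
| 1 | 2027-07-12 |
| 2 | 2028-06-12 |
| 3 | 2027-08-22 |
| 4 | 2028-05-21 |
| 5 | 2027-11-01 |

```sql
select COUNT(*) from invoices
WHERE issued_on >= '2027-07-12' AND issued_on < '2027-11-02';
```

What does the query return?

Rows in [2027-07-12, 2027-11-02): 2027-07-12, 2027-08-22, 2027-11-01 → 3 rows.

3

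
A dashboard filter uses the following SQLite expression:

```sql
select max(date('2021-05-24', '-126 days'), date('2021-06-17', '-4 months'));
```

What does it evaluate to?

date('2021-05-24', '-126 days') → 2021-01-18.
date('2021-06-17', '-4 months') → 2021-02-17.
Later of the two is 2021-02-17.

2021-02-17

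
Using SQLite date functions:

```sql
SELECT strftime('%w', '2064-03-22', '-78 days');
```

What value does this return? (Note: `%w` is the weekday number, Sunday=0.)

First apply '-78 days': 2064-03-22 → 2064-01-04.
2064-01-04 is a Friday; with Sunday=0 that is 5.

5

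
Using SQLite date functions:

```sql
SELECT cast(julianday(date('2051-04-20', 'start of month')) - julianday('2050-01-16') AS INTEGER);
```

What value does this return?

440

`start of month` rewinds 2051-04-20 to 2051-04-01.
15 days remain in January 2050 after the 16th (31 − 16).
Full months from February 2050 through March 2051 contribute their day counts.
Then 1 day into April 2051.
Total: 15 + 28 + 31 + 30 + 31 + 30 + 31 + 31 + 30 + 31 + 30 + 31 + 31 + 28 + 31 + 1 = 440.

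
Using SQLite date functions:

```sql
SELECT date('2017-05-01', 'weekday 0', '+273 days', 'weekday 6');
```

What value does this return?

2018-02-10

`weekday 0` advances to the next Sunday; 2017-05-01 is a Monday, so it moves forward to 2017-05-07.
Applying '+273 days' to 2017-05-07: counting 273 days forward gives 2018-02-04.
`weekday 6` advances to the next Saturday; 2018-02-04 is a Sunday, so it moves forward to 2018-02-10.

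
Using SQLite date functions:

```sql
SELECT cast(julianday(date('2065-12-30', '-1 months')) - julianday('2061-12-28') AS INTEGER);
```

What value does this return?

Adding -1 month to 2065-12-30 gives 2065-11-30.
3 days remain in December 2061 after the 28th (31 − 28).
Full months from January 2062 through October 2065 contribute their day counts.
Then 30 days into November 2065.
Total: 3 + 31 + 28 + 31 + 30 + 31 + 30 + 31 + 31 + 30 + 31 + 30 + 31 + 31 + 28 + 31 + 30 + 31 + 30 + 31 + 31 + 30 + 31 + 30 + 31 + 31 + 29 + 31 + 30 + 31 + 30 + 31 + 31 + 30 + 31 + 30 + 31 + 31 + 28 + 31 + 30 + 31 + 30 + 31 + 31 + 30 + 31 + 30 = 1433.

1433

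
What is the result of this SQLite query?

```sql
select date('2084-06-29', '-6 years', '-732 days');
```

Adding -6 years to 2084-06-29 gives 2078-06-29.
Applying '-732 days' to 2078-06-29: counting 732 days back gives 2076-06-27.

2076-06-27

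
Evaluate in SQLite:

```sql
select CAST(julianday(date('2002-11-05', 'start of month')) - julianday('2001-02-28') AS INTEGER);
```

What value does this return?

`start of month` rewinds 2002-11-05 to 2002-11-01.
0 days remain in February 2001 after the 28th (28 − 28).
Full months from March 2001 through October 2002 contribute their day counts.
Then 1 day into November 2002.
Total: 0 + 31 + 30 + 31 + 30 + 31 + 31 + 30 + 31 + 30 + 31 + 31 + 28 + 31 + 30 + 31 + 30 + 31 + 31 + 30 + 31 + 1 = 611.

611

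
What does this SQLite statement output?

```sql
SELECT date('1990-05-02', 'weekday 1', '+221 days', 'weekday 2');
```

`weekday 1` advances to the next Monday; 1990-05-02 is a Wednesday, so it moves forward to 1990-05-07.
Applying '+221 days' to 1990-05-07: counting 221 days forward gives 1990-12-14.
`weekday 2` advances to the next Tuesday; 1990-12-14 is a Friday, so it moves forward to 1990-12-18.

1990-12-18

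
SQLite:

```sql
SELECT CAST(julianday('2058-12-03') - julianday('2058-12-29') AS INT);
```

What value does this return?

-26

Both dates are in December 2058: 29 − 3 = 26.
The subtraction is earlier − later, so the result is −26 → -26.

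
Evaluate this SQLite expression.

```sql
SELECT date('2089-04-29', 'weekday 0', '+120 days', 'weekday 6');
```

`weekday 0` advances to the next Sunday; 2089-04-29 is a Friday, so it moves forward to 2089-05-01.
Applying '+120 days' to 2089-05-01: counting 120 days forward gives 2089-08-29.
`weekday 6` advances to the next Saturday; 2089-08-29 is a Monday, so it moves forward to 2089-09-03.

2089-09-03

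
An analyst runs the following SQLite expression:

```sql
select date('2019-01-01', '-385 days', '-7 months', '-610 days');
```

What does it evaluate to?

2015-09-10

Applying '-385 days' to 2019-01-01: counting 385 days back gives 2017-12-12.
Adding -7 months to 2017-12-12 gives 2017-05-12.
Applying '-610 days' to 2017-05-12: counting 610 days back gives 2015-09-10.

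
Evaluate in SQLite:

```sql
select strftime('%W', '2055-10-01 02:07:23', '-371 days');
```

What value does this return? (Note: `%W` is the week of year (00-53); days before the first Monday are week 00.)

First apply '-371 days': 2055-10-01 02:07:23 → 2054-09-25 02:07:23.
2054-09-25 is a Friday. SQLite's %W counts Mondays since the year started; the result is 38.

38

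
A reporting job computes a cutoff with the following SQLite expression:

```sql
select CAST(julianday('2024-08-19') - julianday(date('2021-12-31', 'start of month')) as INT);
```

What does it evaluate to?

992

`start of month` rewinds 2021-12-31 to 2021-12-01.
30 days remain in December 2021 after the 1st (31 − 1).
Full months from January 2022 through July 2024 contribute their day counts.
Then 19 days into August 2024.
Total: 30 + 31 + 28 + 31 + 30 + 31 + 30 + 31 + 31 + 30 + 31 + 30 + 31 + 31 + 28 + 31 + 30 + 31 + 30 + 31 + 31 + 30 + 31 + 30 + 31 + 31 + 29 + 31 + 30 + 31 + 30 + 31 + 19 = 992.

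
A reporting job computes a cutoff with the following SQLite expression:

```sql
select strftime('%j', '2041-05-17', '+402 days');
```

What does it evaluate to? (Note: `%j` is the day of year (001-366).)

174

First apply '+402 days': 2041-05-17 → 2042-06-23.
Day-of-year for 2042-06-23: days since 2042-01-01 inclusive = 174, zero-padded to 174.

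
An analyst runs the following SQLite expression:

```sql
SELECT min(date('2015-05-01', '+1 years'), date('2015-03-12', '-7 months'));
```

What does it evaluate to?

2014-08-12

date('2015-05-01', '+1 years') → 2016-05-01.
date('2015-03-12', '-7 months') → 2014-08-12.
Earlier of the two is 2014-08-12.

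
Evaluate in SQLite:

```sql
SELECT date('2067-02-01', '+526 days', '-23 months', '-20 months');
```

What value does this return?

2064-12-11

Applying '+526 days' to 2067-02-01: counting 526 days forward gives 2068-07-11.
Adding -23 months to 2068-07-11 gives 2066-08-11.
Adding -20 months to 2066-08-11 gives 2064-12-11.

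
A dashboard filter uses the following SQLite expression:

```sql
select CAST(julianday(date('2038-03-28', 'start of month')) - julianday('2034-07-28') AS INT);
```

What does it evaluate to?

`start of month` rewinds 2038-03-28 to 2038-03-01.
3 days remain in July 2034 after the 28th (31 − 28).
Full months from August 2034 through February 2038 contribute their day counts.
Then 1 day into March 2038.
Total: 3 + 31 + 30 + 31 + 30 + 31 + 31 + 28 + 31 + 30 + 31 + 30 + 31 + 31 + 30 + 31 + 30 + 31 + 31 + 29 + 31 + 30 + 31 + 30 + 31 + 31 + 30 + 31 + 30 + 31 + 31 + 28 + 31 + 30 + 31 + 30 + 31 + 31 + 30 + 31 + 30 + 31 + 31 + 28 + 1 = 1312.

1312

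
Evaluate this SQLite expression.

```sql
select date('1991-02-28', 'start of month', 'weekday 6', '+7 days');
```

1991-02-09

`start of month` rewinds 1991-02-28 to 1991-02-01.
`weekday 6` advances to the next Saturday; 1991-02-01 is a Friday, so it moves forward to 1991-02-02.
Advancing 7 more days within February lands on 1991-02-09.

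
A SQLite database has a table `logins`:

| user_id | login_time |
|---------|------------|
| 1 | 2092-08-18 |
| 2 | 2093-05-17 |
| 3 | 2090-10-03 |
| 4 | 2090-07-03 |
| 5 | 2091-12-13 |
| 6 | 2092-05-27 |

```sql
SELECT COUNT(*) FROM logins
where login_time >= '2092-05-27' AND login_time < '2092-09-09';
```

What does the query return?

Rows in [2092-05-27, 2092-09-09): 2092-08-18, 2092-05-27 → 2 rows.

2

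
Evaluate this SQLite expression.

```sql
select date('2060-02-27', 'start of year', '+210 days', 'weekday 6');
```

`start of year` rewinds 2060-02-27 to 2060-01-01.
Applying '+210 days' to 2060-01-01: counting 210 days forward gives 2060-07-29.
`weekday 6` advances to the next Saturday; 2060-07-29 is a Thursday, so it moves forward to 2060-07-31.

2060-07-31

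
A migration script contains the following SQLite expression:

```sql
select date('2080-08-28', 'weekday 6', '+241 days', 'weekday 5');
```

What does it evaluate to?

2081-05-02

`weekday 6` advances to the next Saturday; 2080-08-28 is a Wednesday, so it moves forward to 2080-08-31.
Applying '+241 days' to 2080-08-31: counting 241 days forward gives 2081-04-29.
`weekday 5` advances to the next Friday; 2081-04-29 is a Tuesday, so it moves forward to 2081-05-02.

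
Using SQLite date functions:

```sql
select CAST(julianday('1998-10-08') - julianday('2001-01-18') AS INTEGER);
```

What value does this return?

23 days remain in October 1998 after the 8th (31 − 8).
Full months from November 1998 through December 2000 contribute their day counts.
Then 18 days into January 2001.
Total: 23 + 30 + 31 + 31 + 28 + 31 + 30 + 31 + 30 + 31 + 31 + 30 + 31 + 30 + 31 + 31 + 29 + 31 + 30 + 31 + 30 + 31 + 31 + 30 + 31 + 30 + 31 + 18 = 833.
The subtraction is earlier − later, so the result is −833 → -833.

-833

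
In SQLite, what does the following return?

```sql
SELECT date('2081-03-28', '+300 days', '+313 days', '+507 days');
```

Applying '+300 days' to 2081-03-28: counting 300 days forward gives 2082-01-22.
Applying '+313 days' to 2082-01-22: counting 313 days forward gives 2082-12-01.
Applying '+507 days' to 2082-12-01: counting 507 days forward gives 2084-04-21.

2084-04-21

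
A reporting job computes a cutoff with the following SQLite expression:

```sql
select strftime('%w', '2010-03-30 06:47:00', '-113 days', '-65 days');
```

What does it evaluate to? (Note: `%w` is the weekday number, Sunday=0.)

First apply '-113 days', '-65 days': 2010-03-30 06:47:00 → 2009-10-03 06:47:00.
2009-10-03 is a Saturday; with Sunday=0 that is 6.

6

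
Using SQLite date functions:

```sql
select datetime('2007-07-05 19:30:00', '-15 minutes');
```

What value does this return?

2007-07-05 19:15:00

-15 minutes from 2007-07-05 19:30:00 is 2007-07-05 19:15:00.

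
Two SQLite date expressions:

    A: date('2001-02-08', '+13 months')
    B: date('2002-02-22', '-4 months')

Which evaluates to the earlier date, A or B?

B

A = 2002-03-08.
B = 2001-10-22.
B is earlier.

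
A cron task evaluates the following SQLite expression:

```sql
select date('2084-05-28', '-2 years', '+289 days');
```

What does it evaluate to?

2083-03-13

Adding -2 years to 2084-05-28 gives 2082-05-28.
Applying '+289 days' to 2082-05-28: counting 289 days forward gives 2083-03-13.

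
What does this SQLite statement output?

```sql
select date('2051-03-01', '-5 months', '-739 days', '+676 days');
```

2050-07-30

Adding -5 months to 2051-03-01 gives 2050-10-01.
Applying '-739 days' to 2050-10-01: counting 739 days back gives 2048-09-22.
Applying '+676 days' to 2048-09-22: counting 676 days forward gives 2050-07-30.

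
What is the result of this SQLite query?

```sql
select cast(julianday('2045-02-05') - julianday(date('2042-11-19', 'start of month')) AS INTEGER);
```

827

`start of month` rewinds 2042-11-19 to 2042-11-01.
29 days remain in November 2042 after the 1st (30 − 1).
Full months from December 2042 through January 2045 contribute their day counts.
Then 5 days into February 2045.
Total: 29 + 31 + 31 + 28 + 31 + 30 + 31 + 30 + 31 + 31 + 30 + 31 + 30 + 31 + 31 + 29 + 31 + 30 + 31 + 30 + 31 + 31 + 30 + 31 + 30 + 31 + 31 + 5 = 827.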